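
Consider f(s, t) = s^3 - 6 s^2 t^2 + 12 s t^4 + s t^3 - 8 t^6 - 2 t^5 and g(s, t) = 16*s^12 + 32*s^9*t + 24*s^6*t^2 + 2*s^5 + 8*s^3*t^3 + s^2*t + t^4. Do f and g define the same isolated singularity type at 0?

No.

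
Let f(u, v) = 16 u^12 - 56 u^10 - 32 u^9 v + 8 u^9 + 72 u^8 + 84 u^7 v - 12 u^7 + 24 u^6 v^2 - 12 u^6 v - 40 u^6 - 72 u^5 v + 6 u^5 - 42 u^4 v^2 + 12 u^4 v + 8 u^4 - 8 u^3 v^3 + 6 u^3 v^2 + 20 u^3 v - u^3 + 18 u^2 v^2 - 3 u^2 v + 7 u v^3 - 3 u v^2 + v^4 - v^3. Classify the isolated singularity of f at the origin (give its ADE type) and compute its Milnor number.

Type E_7, Milnor number mu = 7.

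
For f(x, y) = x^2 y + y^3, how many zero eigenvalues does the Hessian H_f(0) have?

Hessian at 0 has rank 0.

2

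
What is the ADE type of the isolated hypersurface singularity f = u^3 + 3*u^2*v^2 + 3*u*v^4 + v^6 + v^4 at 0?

The Hessian of f at 0 is [[0, 0], [0, 0]] with rank 0, so corank 2. A Groebner basis of the Jacobian ideal J(f) in C{u,v} is {u^3, u^2*v, u^2/2 + u*v^2, v^3}; counting standard monomials gives mu = 6. Corank 2; j^3 = u^3 is a perfect cube, so E-series; the 4-jet and mu = 6 give E_6.

E_6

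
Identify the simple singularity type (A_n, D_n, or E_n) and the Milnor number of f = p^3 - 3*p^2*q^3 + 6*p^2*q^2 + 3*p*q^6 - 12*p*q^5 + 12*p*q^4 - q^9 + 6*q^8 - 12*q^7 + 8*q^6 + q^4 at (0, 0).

The Hessian of f at 0 is [[0, 0], [0, 0]] with rank 0, so corank 2. A Groebner basis of the Jacobian ideal J(f) in C{p,q} is {p^3, p^2*q, p^2/4 + p*q^2, q^3}; counting standard monomials gives mu = 6. Corank 2; j^3 = p^3 is a perfect cube, so E-series; the 4-jet and mu = 6 give E_6.

Type E_{6}, Milnor number mu = 6.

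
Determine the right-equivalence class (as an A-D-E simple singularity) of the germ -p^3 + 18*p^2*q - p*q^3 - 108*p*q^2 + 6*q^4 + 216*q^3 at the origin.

The Hessian of f at 0 has rank 0. Corank 2; j^3 = -(p - 6*q)^3 is a perfect cube, so E-series; the 4-jet and mu = 7 give E_7.

E_7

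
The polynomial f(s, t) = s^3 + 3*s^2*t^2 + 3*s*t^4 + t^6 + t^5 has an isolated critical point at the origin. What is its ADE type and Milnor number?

Type E_{8}, Milnor number mu = 8.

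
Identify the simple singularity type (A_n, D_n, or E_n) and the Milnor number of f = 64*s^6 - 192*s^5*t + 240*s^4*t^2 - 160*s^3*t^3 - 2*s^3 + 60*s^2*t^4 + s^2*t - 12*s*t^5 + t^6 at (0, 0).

The Hessian of f at 0 has rank 0. Corank 2; j^3 = -s^2*(2*s - t) has shape L^2 M (L != M), so D-series; mu = 7 gives D_7.

Type D_7, Milnor number mu = 7.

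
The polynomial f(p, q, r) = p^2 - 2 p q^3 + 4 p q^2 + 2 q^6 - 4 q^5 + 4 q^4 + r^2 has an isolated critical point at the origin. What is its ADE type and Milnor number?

The Hessian of f at 0 is [[2, 0, 0], [0, 0, 0], [0, 0, 2]] with rank 2, so corank 1. A Groebner basis of the Jacobian ideal J(f) in C{p,q,r} is {p*q^2 + 2*p*q + 4*p + 8*q^2, -p + q^3 - 2*q^2, p^2 - 4*p*q - 8*p - 16*q^2, r}; counting standard monomials gives mu = 5. Corank 1: A-series; mu = 5 gives A_5.

Type A5, Milnor number mu = 5.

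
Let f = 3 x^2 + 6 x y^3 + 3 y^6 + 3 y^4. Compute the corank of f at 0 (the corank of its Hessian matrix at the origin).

1

Hessian at 0 has rank 1.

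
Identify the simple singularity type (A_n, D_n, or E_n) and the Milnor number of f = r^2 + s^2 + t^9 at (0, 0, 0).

Type A8, Milnor number mu = 8.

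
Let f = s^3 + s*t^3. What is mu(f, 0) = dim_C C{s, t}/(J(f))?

7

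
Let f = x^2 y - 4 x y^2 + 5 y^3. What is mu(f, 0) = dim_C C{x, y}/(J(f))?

The Hessian of f at 0 has rank 0. Corank 2; j^3 = y*(x^2 - 4*x*y + 5*y^2) splits into three distinct lines over C (the quadratic factor has nonzero discriminant), so D_4.

4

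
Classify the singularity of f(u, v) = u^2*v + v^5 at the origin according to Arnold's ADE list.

D_{6}

The Hessian of f at 0 has rank 0. Corank 2; j^3 = u^2*v has shape L^2 M (L != M), so D-series; mu = 6 gives D_6.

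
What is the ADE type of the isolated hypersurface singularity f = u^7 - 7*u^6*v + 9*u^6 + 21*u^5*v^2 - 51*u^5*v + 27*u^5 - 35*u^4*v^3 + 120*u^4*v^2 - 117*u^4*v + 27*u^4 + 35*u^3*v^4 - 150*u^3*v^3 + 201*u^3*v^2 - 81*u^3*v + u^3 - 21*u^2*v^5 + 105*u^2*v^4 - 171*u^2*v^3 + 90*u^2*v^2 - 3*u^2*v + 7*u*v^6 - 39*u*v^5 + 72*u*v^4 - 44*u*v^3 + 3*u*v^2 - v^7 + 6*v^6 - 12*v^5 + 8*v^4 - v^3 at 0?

The Hessian of f at 0 has rank 0. Corank 2; j^3 = (u - v)^3 is a perfect cube, so E-series; the 4-jet and mu = 7 give E_7.

E7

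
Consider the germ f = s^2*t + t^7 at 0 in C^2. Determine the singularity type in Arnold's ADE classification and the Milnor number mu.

The Hessian of f at 0 has rank 0. Corank 2; j^3 = s^2*t has shape L^2 M (L != M), so D-series; mu = 8 gives D_8.

Type D_8, Milnor number mu = 8.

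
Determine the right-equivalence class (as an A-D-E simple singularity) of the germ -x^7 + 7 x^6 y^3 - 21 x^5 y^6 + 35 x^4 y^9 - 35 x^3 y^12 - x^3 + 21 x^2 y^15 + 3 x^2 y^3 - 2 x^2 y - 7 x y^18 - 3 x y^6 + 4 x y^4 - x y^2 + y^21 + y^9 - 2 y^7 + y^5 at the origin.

D_{8}

The Hessian of f at 0 has rank 0. Corank 2; j^3 = -x*(x + y)^2 has shape L^2 M (L != M), so D-series; mu = 8 gives D_8.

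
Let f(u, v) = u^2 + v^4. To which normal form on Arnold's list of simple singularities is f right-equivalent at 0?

The Hessian of f at 0 is [[2, 0], [0, 0]] with rank 1, so corank 1. A Groebner basis of the Jacobian ideal J(f) in C{u,v} is {v^3, u}; counting standard monomials gives mu = 3. Corank 1: A-series; mu = 3 gives A_3.

A_3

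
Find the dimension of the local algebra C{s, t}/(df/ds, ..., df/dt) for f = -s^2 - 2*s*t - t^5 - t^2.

4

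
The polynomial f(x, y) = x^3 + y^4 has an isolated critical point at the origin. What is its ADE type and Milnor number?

Type E_{6}, Milnor number mu = 6.

The Hessian of f at 0 has rank 0. Corank 2; j^3 = x^3 is a perfect cube, so E-series; the 4-jet and mu = 6 give E_6.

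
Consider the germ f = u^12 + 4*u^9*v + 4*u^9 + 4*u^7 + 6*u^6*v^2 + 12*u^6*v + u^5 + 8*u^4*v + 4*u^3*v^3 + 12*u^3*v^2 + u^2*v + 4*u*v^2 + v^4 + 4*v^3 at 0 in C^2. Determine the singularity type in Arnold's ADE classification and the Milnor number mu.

Type D_{5}, Milnor number mu = 5.

The Hessian of f at 0 has rank 0. Corank 2; j^3 = v*(u + 2*v)^2 has shape L^2 M (L != M), so D-series; mu = 5 gives D_5.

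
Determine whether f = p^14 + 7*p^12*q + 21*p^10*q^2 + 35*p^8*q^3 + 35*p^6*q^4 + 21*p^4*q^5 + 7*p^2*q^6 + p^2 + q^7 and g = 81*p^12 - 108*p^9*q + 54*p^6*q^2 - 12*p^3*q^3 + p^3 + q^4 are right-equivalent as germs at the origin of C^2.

The Hessian of f at 0 is [[2, 0], [0, 0]] with rank 1, so corank 1. A Groebner basis of the Jacobian ideal J(f) in C{p,q} is {q^6, p}; counting standard monomials gives mu = 6. Corank 1: A-series; mu = 6 gives A_6. The Hessian of g at 0 is [[0, 0], [0, 0]] with rank 0, so corank 2. A Groebner basis of the Jacobian ideal J(g) in C{p,q} is {q^3, p^2}; counting standard monomials gives mu = 6. Corank 2; j^3 = p^3 is a perfect cube, so E-series; the 4-jet and mu = 6 give E_6. f is A_6 but g is E_6, hence not right-equivalent.

No.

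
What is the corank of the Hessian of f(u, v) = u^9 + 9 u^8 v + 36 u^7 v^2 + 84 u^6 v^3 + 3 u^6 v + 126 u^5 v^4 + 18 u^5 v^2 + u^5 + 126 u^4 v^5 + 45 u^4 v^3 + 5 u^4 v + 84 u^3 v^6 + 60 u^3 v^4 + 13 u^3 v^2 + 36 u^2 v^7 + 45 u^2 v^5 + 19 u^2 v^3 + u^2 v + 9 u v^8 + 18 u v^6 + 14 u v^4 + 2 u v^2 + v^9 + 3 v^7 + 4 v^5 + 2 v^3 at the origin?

Hessian at 0 has rank 0.

2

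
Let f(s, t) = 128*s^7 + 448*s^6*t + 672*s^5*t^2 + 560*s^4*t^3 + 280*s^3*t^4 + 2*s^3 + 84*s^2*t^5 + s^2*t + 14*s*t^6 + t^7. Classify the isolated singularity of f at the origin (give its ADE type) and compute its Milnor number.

Type D_{8}, Milnor number mu = 8.

The Hessian of f at 0 has rank 0. Corank 2; j^3 = s^2*(2*s + t) has shape L^2 M (L != M), so D-series; mu = 8 gives D_8.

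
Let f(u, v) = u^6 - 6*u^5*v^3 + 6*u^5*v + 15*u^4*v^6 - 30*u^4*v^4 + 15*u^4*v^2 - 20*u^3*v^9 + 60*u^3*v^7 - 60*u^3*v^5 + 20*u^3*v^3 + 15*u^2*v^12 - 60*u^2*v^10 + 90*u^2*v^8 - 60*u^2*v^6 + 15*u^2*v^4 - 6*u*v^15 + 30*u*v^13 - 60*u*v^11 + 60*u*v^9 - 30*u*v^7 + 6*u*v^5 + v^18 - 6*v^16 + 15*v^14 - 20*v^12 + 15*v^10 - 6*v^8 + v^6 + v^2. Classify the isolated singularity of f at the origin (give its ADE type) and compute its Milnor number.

Type A5, Milnor number mu = 5.

The Hessian of f at 0 has rank 1. Corank 1: A-series; mu = 5 gives A_5.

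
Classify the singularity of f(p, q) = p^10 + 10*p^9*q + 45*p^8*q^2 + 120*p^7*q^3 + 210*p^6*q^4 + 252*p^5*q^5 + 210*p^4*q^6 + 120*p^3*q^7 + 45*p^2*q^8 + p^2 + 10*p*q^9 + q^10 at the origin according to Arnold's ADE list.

A_9

The Hessian of f at 0 has rank 1. Corank 1: A-series; mu = 9 gives A_9.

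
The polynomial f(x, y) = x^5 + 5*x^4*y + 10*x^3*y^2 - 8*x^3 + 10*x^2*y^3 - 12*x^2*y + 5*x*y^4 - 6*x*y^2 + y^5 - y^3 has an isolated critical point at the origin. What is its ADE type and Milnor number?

Type E_{8}, Milnor number mu = 8.

The Hessian of f at 0 has rank 0. Corank 2; j^3 = -(2*x + y)^3 is a perfect cube, so E-series; the 5-jet and mu = 8 give E_8.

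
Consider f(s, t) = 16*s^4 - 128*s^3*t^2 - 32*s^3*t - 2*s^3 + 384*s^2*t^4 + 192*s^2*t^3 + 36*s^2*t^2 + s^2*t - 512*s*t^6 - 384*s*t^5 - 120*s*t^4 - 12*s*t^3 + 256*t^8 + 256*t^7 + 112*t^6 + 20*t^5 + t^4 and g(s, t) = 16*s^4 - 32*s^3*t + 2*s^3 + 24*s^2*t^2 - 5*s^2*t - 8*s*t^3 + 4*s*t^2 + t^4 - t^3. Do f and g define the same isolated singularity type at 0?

Yes.

The Hessian of f at 0 has rank 0. Corank 2; j^3 = -s^2*(2*s - t) has shape L^2 M (L != M), so D-series; mu = 5 gives D_5. The Hessian of g at 0 has rank 0. Corank 2; j^3 = (s - t)^2*(2*s - t) has shape L^2 M (L != M), so D-series; mu = 5 gives D_5. Both have type D_5, hence right-equivalent.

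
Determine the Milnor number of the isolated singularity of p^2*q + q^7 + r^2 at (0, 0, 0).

The Hessian of f at 0 is [[0, 0, 0], [0, 0, 0], [0, 0, 2]] with rank 1, so corank 2. A Groebner basis of the Jacobian ideal J(f) in C{p,q,r} is {p^2/7 + q^6, p^3, p*q, r}; counting standard monomials gives mu = 8. Corank 2; j^3 = p^2*q has shape L^2 M (L != M), so D-series; mu = 8 gives D_8.

8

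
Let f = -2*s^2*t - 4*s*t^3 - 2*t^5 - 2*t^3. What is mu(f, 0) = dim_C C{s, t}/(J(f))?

4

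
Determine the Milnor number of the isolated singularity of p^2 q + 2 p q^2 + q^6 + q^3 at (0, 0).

The Hessian of f at 0 has rank 0. Corank 2; j^3 = q*(p + q)^2 has shape L^2 M (L != M), so D-series; mu = 7 gives D_7.

7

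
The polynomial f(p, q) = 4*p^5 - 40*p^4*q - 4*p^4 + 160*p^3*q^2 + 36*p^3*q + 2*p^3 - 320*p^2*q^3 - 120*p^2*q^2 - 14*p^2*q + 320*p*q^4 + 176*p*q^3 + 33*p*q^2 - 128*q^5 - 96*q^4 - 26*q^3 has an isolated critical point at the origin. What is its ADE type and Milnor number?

The Hessian of f at 0 has rank 0. Corank 2; j^3 = (p - 2*q)*(2*p^2 - 10*p*q + 13*q^2) splits into three distinct lines over C (the quadratic factor has nonzero discriminant), so D_4.

Type D4, Milnor number mu = 4.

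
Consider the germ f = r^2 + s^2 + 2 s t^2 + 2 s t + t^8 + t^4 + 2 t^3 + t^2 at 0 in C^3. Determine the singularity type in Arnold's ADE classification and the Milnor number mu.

Type A_{7}, Milnor number mu = 7.

The Hessian of f at 0 is [[2, 2, 0], [2, 2, 0], [0, 0, 2]] with rank 2, so corank 1. A Groebner basis of the Jacobian ideal J(f) in C{s,t,r} is {s^4 + 6*s^3 + 14*s^2*t - 11*s^2 - 14*s*t + 3*s + 3*t, s^3*t - 3*s^3 - 6*s^2*t + 4*s^2 + 5*s*t - s - t, s + t^2 + t, r}; counting standard monomials gives mu = 7. Corank 1: A-series; mu = 7 gives A_7.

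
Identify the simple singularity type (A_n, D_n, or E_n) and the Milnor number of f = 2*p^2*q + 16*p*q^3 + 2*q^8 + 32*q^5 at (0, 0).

The Hessian of f at 0 has rank 0. Corank 2; j^3 = 2*p^2*q has shape L^2 M (L != M), so D-series; mu = 9 gives D_9.

Type D_{9}, Milnor number mu = 9.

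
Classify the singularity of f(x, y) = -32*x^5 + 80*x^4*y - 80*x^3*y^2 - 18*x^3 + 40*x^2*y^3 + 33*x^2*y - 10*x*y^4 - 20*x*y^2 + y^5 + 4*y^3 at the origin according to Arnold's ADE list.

D_{6}

The Hessian of f at 0 has rank 0. Corank 2; j^3 = -(2*x - y)*(3*x - 2*y)^2 has shape L^2 M (L != M), so D-series; mu = 6 gives D_6.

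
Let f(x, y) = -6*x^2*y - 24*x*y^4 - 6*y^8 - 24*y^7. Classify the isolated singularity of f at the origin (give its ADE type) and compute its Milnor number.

The Hessian of f at 0 is [[0, 0], [0, 0]] with rank 0, so corank 2. A Groebner basis of the Jacobian ideal J(f) in C{x,y} is {x^2*y^2, x^2*y + x^2/2 + x*y^3, x*y/2 + y^4, x^3}; counting standard monomials gives mu = 9. Corank 2; j^3 = -6*x^2*y has shape L^2 M (L != M), so D-series; mu = 9 gives D_9.

Type D9, Milnor number mu = 9.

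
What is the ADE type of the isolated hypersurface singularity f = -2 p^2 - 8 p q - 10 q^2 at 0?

A1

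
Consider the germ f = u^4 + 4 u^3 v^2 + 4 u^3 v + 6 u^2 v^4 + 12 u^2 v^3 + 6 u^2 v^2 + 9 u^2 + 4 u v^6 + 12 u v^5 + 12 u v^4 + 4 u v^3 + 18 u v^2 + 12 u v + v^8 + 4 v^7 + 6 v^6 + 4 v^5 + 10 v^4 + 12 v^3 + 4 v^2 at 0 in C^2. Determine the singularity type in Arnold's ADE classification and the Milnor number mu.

Type A_3, Milnor number mu = 3.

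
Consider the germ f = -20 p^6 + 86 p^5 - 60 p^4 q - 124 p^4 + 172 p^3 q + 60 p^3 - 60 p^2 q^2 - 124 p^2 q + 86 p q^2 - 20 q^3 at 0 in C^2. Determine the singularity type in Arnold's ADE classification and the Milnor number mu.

The Hessian of f at 0 is [[0, 0], [0, 0]] with rank 0, so corank 2. A Groebner basis of the Jacobian ideal J(f) in C{p,q} is {q^3, p^2 - 11*q^2/26, p*q - 17*q^2/26}; counting standard monomials gives mu = 4. Corank 2; j^3 = 2*(3*p - 2*q)*(10*p^2 - 14*p*q + 5*q^2) splits into three distinct lines over C (the quadratic factor has nonzero discriminant), so D_4.

Type D_4, Milnor number mu = 4.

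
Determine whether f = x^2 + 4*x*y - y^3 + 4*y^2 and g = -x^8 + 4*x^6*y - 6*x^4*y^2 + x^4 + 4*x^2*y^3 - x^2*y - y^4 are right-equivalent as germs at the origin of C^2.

The Hessian of f at 0 is [[2, 4], [4, 8]] with rank 1, so corank 1. A Groebner basis of the Jacobian ideal J(f) in C{x,y} is {y^2, x + 2*y}; counting standard monomials gives mu = 2. Corank 1: A-series; mu = 2 gives A_2. The Hessian of g at 0 is [[0, 0], [0, 0]] with rank 0, so corank 2. A Groebner basis of the Jacobian ideal J(g) in C{x,y} is {x^3, x^2/4 + y^3, x*y}; counting standard monomials gives mu = 5. Corank 2; j^3 = -x^2*y has shape L^2 M (L != M), so D-series; mu = 5 gives D_5. f is A_2 but g is D_5, hence not right-equivalent.

No.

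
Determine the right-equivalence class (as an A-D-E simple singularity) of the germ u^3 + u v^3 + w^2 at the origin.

E7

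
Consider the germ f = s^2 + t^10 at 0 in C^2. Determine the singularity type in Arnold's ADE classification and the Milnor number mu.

Type A_9, Milnor number mu = 9.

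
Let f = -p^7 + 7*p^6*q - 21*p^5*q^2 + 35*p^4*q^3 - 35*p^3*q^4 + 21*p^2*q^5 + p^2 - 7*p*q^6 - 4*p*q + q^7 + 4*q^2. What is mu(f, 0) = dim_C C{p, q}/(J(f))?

The Hessian of f at 0 is [[2, -4], [-4, 8]] with rank 1, so corank 1. A Groebner basis of the Jacobian ideal J(f) in C{p,q} is {q^6, p - 2*q}; counting standard monomials gives mu = 6. Corank 1: A-series; mu = 6 gives A_6.

6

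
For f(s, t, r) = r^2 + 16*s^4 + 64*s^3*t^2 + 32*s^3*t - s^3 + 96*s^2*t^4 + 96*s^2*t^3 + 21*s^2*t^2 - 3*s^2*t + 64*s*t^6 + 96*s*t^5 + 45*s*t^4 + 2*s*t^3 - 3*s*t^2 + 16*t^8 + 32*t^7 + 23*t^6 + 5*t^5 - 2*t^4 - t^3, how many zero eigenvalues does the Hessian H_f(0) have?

2

The Hessian at 0 is [[0, 0, 0], [0, 0, 0], [0, 0, 2]] of rank 1; hence corank 2.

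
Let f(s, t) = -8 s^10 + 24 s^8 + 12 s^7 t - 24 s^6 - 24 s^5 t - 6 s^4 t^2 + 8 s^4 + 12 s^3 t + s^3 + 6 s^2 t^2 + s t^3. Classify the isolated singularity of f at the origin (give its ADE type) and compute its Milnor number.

The Hessian of f at 0 has rank 0. Corank 2; j^3 = s^3 is a perfect cube, so E-series; the 4-jet and mu = 7 give E_7.

Type E_{7}, Milnor number mu = 7.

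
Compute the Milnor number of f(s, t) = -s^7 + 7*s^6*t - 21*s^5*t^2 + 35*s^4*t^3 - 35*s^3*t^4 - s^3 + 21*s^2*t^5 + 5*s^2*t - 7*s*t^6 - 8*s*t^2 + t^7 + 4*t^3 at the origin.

The Hessian of f at 0 is [[0, 0], [0, 0]] with rank 0, so corank 2. A Groebner basis of the Jacobian ideal J(f) in C{s,t} is {-s*t/7 + t^6 + 2*t^2/7, s*t^2 - 2*t^3, s^2 - 3*s*t + 2*t^2}; counting standard monomials gives mu = 8. Corank 2; j^3 = -(s - 2*t)^2*(s - t) has shape L^2 M (L != M), so D-series; mu = 8 gives D_8.

8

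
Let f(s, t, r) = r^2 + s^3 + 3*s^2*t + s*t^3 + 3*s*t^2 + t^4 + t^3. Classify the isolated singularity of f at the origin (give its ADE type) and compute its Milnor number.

Type E_{7}, Milnor number mu = 7.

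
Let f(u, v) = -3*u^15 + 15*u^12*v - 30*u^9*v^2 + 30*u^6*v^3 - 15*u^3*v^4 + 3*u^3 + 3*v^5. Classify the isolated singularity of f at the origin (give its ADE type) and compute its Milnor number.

The Hessian of f at 0 is [[0, 0], [0, 0]] with rank 0, so corank 2. A Groebner basis of the Jacobian ideal J(f) in C{u,v} is {v^4, u^2}; counting standard monomials gives mu = 8. Corank 2; j^3 = 3*u^3 is a perfect cube, so E-series; the 5-jet and mu = 8 give E_8.

Type E8, Milnor number mu = 8.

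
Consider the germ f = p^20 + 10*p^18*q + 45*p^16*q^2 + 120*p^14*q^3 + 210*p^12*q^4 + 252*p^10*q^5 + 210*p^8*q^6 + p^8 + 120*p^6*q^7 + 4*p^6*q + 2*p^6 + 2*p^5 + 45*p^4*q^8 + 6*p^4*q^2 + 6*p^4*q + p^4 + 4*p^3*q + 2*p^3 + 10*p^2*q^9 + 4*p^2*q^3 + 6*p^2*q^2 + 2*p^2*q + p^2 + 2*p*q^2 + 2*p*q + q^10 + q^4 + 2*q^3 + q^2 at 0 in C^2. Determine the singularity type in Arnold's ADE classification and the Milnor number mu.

The Hessian of f at 0 has rank 1. Corank 1: A-series; mu = 9 gives A_9.

Type A9, Milnor number mu = 9.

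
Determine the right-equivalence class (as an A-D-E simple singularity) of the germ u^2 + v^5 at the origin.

A_4

The Hessian of f at 0 has rank 1. Corank 1: A-series; mu = 4 gives A_4.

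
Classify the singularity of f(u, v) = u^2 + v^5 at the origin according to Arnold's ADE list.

The Hessian of f at 0 has rank 1. Corank 1: A-series; mu = 4 gives A_4.

A_{4}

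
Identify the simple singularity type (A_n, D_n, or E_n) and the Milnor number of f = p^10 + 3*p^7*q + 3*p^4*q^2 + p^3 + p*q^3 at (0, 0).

The Hessian of f at 0 has rank 0. Corank 2; j^3 = p^3 is a perfect cube, so E-series; the 4-jet and mu = 7 give E_7.

Type E_{7}, Milnor number mu = 7.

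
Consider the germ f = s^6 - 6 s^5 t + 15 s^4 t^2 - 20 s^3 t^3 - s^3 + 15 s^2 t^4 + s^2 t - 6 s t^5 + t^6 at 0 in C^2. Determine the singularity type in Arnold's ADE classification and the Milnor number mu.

Type D_7, Milnor number mu = 7.

The Hessian of f at 0 is [[0, 0], [0, 0]] with rank 0, so corank 2. A Groebner basis of the Jacobian ideal J(f) in C{s,t} is {s*t/6 + t^5, s*t^2, s^2 - s*t}; counting standard monomials gives mu = 7. Corank 2; j^3 = -s^2*(s - t) has shape L^2 M (L != M), so D-series; mu = 7 gives D_7.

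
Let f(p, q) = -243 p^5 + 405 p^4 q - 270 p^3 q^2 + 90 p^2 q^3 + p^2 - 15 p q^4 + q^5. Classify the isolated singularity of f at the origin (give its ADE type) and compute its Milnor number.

Type A_4, Milnor number mu = 4.

The Hessian of f at 0 has rank 1. Corank 1: A-series; mu = 4 gives A_4.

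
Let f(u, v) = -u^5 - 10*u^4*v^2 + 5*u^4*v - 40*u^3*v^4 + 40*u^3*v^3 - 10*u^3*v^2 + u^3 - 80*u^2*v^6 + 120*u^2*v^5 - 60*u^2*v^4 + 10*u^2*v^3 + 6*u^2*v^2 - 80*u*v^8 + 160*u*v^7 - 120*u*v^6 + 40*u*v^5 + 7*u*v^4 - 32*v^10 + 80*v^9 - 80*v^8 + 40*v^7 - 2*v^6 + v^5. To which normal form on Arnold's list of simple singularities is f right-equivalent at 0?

The Hessian of f at 0 has rank 0. Corank 2; j^3 = u^3 is a perfect cube, so E-series; the 5-jet and mu = 8 give E_8.

E8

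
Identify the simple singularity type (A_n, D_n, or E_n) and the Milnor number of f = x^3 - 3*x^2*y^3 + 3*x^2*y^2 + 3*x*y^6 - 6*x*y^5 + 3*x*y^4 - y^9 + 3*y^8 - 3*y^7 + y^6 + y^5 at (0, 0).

The Hessian of f at 0 is [[0, 0], [0, 0]] with rank 0, so corank 2. A Groebner basis of the Jacobian ideal J(f) in C{x,y} is {-x^2/2 + x*y^3 - x*y^2, y^4, x^3, x^2*y + x^2 + 2*x*y^2}; counting standard monomials gives mu = 8. Corank 2; j^3 = x^3 is a perfect cube, so E-series; the 5-jet and mu = 8 give E_8.

Type E_8, Milnor number mu = 8.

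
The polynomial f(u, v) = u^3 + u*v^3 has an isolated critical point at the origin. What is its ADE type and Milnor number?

Type E_7, Milnor number mu = 7.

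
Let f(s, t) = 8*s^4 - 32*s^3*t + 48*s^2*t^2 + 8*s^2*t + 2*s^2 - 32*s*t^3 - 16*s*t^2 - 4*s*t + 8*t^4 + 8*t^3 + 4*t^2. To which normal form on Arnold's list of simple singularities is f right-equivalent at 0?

A1

The Hessian of f at 0 is [[4, -4], [-4, 8]] with rank 2, so corank 0. A Groebner basis of the Jacobian ideal J(f) in C{s,t} is {s, t}; counting standard monomials gives mu = 1. Corank 0: nondegenerate Morse point, so A_1.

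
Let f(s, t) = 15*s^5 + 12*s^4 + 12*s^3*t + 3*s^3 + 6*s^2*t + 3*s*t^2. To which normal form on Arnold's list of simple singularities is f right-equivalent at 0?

D_{6}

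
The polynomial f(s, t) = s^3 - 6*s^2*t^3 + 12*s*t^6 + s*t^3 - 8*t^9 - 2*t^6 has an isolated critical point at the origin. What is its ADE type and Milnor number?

Type E7, Milnor number mu = 7.

The Hessian of f at 0 has rank 0. Corank 2; j^3 = s^3 is a perfect cube, so E-series; the 4-jet and mu = 7 give E_7.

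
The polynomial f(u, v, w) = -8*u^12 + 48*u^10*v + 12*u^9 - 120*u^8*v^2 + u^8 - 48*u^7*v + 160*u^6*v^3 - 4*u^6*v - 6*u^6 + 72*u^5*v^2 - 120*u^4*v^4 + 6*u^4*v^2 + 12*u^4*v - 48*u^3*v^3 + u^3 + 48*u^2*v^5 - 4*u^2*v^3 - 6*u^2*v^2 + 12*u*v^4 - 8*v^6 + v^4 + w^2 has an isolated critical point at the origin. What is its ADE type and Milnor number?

Type E_6, Milnor number mu = 6.

The Hessian of f at 0 has rank 1. Corank 2; j^3 = u^3 is a perfect cube, so E-series; the 4-jet and mu = 6 give E_6.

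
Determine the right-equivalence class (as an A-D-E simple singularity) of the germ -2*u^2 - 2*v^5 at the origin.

The Hessian of f at 0 has rank 1. Corank 1: A-series; mu = 4 gives A_4.

A_{4}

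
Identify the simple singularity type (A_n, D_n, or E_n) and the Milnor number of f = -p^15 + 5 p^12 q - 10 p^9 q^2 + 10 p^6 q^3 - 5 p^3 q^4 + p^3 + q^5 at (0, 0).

The Hessian of f at 0 has rank 0. Corank 2; j^3 = p^3 is a perfect cube, so E-series; the 5-jet and mu = 8 give E_8.

Type E_8, Milnor number mu = 8.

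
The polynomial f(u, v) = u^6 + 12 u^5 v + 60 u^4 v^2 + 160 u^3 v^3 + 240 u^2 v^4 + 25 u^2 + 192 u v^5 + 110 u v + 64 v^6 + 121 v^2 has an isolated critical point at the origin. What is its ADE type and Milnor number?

The Hessian of f at 0 is [[50, 110], [110, 242]] with rank 1, so corank 1. A Groebner basis of the Jacobian ideal J(f) in C{u,v} is {v^5, u + 11*v/5}; counting standard monomials gives mu = 5. Corank 1: A-series; mu = 5 gives A_5.

Type A_{5}, Milnor number mu = 5.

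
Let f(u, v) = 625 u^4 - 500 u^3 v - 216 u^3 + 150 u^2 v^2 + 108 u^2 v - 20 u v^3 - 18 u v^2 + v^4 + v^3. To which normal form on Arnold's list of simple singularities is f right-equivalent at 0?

E6

The Hessian of f at 0 has rank 0. Corank 2; j^3 = -(6*u - v)^3 is a perfect cube, so E-series; the 4-jet and mu = 6 give E_6.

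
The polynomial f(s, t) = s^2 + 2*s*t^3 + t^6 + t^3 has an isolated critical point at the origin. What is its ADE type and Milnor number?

Type A2, Milnor number mu = 2.

The Hessian of f at 0 is [[2, 0], [0, 0]] with rank 1, so corank 1. A Groebner basis of the Jacobian ideal J(f) in C{s,t} is {t^2, s}; counting standard monomials gives mu = 2. Corank 1: A-series; mu = 2 gives A_2.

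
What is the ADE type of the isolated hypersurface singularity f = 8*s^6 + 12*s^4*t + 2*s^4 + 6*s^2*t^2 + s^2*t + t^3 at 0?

D_{4}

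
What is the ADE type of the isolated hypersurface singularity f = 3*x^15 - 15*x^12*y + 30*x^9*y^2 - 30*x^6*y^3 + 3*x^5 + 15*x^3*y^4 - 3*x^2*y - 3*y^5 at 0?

D6

The Hessian of f at 0 has rank 0. Corank 2; j^3 = -3*x^2*y has shape L^2 M (L != M), so D-series; mu = 6 gives D_6.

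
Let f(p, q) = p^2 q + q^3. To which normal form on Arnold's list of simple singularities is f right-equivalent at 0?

D4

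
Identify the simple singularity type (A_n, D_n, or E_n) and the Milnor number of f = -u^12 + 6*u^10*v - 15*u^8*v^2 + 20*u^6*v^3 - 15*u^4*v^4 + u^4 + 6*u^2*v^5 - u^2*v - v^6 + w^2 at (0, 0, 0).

The Hessian of f at 0 has rank 1. Corank 2; j^3 = -u^2*v has shape L^2 M (L != M), so D-series; mu = 7 gives D_7.

Type D_{7}, Milnor number mu = 7.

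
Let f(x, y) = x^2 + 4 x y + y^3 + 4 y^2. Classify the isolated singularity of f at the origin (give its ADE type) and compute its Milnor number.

The Hessian of f at 0 is [[2, 4], [4, 8]] with rank 1, so corank 1. A Groebner basis of the Jacobian ideal J(f) in C{x,y} is {y^2, x + 2*y}; counting standard monomials gives mu = 2. Corank 1: A-series; mu = 2 gives A_2.

Type A2, Milnor number mu = 2.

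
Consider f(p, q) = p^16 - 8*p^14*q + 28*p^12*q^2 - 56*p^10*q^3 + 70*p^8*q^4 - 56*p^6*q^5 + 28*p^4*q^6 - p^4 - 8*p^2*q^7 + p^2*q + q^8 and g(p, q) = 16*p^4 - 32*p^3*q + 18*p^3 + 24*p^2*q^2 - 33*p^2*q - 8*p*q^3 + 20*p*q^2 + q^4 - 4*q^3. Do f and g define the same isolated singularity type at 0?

The Hessian of f at 0 is [[0, 0], [0, 0]] with rank 0, so corank 2. A Groebner basis of the Jacobian ideal J(f) in C{p,q} is {p^2/8 + q^7, p^3, p*q}; counting standard monomials gives mu = 9. Corank 2; j^3 = p^2*q has shape L^2 M (L != M), so D-series; mu = 9 gives D_9. The Hessian of g at 0 is [[0, 0], [0, 0]] with rank 0, so corank 2. A Groebner basis of the Jacobian ideal J(g) in C{p,q} is {p*q^2 - 27*p*q/4 + 9*q^2/2, -81*p*q/8 + q^3 + 27*q^2/4, p^2 - 7*p*q/6 + q^2/3}; counting standard monomials gives mu = 5. Corank 2; j^3 = (2*p - q)*(3*p - 2*q)^2 has shape L^2 M (L != M), so D-series; mu = 5 gives D_5. f is D_9 but g is D_5, hence not right-equivalent.

No.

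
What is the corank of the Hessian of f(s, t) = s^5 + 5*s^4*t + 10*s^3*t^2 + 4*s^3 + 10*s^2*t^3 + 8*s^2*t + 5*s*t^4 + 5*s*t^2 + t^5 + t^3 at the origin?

Hessian at 0 has rank 0.

2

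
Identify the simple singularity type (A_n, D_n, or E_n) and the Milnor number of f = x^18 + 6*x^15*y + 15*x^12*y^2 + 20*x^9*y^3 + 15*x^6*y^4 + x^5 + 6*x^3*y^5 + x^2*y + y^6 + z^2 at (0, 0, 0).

The Hessian of f at 0 has rank 1. Corank 2; j^3 = x^2*y has shape L^2 M (L != M), so D-series; mu = 7 gives D_7.

Type D_{7}, Milnor number mu = 7.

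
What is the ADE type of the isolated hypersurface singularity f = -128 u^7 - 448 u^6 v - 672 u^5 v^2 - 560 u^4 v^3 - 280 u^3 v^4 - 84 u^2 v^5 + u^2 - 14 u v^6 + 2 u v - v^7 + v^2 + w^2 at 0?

A_6

The Hessian of f at 0 has rank 2. Corank 1: A-series; mu = 6 gives A_6.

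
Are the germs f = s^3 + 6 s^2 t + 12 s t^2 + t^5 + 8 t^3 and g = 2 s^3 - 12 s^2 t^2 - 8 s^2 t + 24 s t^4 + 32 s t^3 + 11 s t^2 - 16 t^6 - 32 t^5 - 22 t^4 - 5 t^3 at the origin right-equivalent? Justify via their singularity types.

The Hessian of f at 0 has rank 0. Corank 2; j^3 = (s + 2*t)^3 is a perfect cube, so E-series; the 5-jet and mu = 8 give E_8. The Hessian of g at 0 has rank 0. Corank 2; j^3 = (s - t)*(2*s^2 - 6*s*t + 5*t^2) splits into three distinct lines over C (the quadratic factor has nonzero discriminant), so D_4. f is E_8 but g is D_4, hence not right-equivalent.

No.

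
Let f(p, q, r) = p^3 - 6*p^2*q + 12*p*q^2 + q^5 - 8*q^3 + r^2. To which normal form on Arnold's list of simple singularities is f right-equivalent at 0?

E_{8}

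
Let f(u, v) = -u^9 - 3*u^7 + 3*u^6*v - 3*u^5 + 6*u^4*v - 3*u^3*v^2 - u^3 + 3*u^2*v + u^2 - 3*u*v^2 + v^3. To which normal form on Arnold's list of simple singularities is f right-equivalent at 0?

A2

The Hessian of f at 0 has rank 1. Corank 1: A-series; mu = 2 gives A_2.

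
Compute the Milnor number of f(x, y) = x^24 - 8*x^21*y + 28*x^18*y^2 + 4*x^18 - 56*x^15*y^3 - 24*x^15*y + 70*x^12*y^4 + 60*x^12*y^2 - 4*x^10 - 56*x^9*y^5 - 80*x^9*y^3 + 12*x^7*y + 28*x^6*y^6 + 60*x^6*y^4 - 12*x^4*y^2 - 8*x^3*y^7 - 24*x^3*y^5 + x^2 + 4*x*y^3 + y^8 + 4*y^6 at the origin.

The Hessian of f at 0 has rank 1. Corank 1: A-series; mu = 7 gives A_7.

7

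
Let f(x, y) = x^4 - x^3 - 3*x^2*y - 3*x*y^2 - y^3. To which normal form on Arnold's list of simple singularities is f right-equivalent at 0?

The Hessian of f at 0 has rank 0. Corank 2; j^3 = -(x + y)^3 is a perfect cube, so E-series; the 4-jet and mu = 6 give E_6.

E_6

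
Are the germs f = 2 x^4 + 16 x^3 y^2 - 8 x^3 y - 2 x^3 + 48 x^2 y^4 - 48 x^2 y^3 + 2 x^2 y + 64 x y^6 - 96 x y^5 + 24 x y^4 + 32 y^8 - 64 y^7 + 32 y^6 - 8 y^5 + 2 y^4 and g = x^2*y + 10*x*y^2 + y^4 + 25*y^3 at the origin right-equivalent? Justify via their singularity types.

Yes.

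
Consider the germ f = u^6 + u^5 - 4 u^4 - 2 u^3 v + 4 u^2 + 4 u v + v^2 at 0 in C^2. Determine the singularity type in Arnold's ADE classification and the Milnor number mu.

The Hessian of f at 0 has rank 1. Corank 1: A-series; mu = 4 gives A_4.

Type A_{4}, Milnor number mu = 4.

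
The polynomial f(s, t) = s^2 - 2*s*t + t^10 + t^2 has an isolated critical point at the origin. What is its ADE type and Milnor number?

Type A_9, Milnor number mu = 9.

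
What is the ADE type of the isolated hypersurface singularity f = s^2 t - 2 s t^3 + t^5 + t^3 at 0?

D_4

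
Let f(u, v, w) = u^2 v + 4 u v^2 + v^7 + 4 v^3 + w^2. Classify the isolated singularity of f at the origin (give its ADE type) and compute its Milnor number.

The Hessian of f at 0 has rank 1. Corank 2; j^3 = v*(u + 2*v)^2 has shape L^2 M (L != M), so D-series; mu = 8 gives D_8.

Type D_8, Milnor number mu = 8.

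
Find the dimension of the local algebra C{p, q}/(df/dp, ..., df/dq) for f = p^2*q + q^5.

6

The Hessian of f at 0 is [[0, 0], [0, 0]] with rank 0, so corank 2. A Groebner basis of the Jacobian ideal J(f) in C{p,q} is {p^2/5 + q^4, p^3, p*q}; counting standard monomials gives mu = 6. Corank 2; j^3 = p^2*q has shape L^2 M (L != M), so D-series; mu = 6 gives D_6.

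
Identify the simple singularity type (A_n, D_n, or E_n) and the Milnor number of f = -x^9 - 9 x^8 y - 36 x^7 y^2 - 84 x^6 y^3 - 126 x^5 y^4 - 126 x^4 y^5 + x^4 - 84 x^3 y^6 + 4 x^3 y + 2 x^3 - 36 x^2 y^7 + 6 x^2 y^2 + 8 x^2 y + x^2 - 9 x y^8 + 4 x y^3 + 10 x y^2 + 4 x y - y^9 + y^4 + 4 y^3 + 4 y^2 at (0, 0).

The Hessian of f at 0 is [[2, 4], [4, 8]] with rank 1, so corank 1. A Groebner basis of the Jacobian ideal J(f) in C{x,y} is {21*x*y^2 - 18*x*y + 7*x/2 + y^5 + 5*y^4/2 + 31*y^3 - 65*y^2/2 + 7*y, x*y^3 - 5*x*y^2/2 + 3*x*y/2 - x/4 + 5*y^4/4 - 4*y^3 + 11*y^2/4 - y/2, x^2 + 2*x*y + x + y^2 + 2*y}; counting standard monomials gives mu = 8. Corank 1: A-series; mu = 8 gives A_8.

Type A_{8}, Milnor number mu = 8.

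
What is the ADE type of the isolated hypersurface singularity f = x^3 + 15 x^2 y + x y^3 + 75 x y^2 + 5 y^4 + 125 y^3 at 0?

E_7

The Hessian of f at 0 is [[0, 0], [0, 0]] with rank 0, so corank 2. A Groebner basis of the Jacobian ideal J(f) in C{x,y} is {x^3 + 15*x^2*y + 750*x^2 + 7500*x*y + 18750*y^2, -15*x^2 + x*y^2 - 150*x*y - 375*y^2, 3*x^2 + 30*x*y + y^3 + 75*y^2}; counting standard monomials gives mu = 7. Corank 2; j^3 = (x + 5*y)^3 is a perfect cube, so E-series; the 4-jet and mu = 7 give E_7.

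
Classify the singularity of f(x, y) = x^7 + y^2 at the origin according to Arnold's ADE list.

The Hessian of f at 0 has rank 1. Corank 1: A-series; mu = 6 gives A_6.

A_6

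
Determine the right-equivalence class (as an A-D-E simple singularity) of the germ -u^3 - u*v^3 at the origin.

The Hessian of f at 0 has rank 0. Corank 2; j^3 = -u^3 is a perfect cube, so E-series; the 4-jet and mu = 7 give E_7.

E_7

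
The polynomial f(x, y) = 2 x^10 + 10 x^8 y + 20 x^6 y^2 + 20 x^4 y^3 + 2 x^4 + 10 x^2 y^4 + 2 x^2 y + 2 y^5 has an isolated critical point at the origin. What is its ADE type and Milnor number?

The Hessian of f at 0 has rank 0. Corank 2; j^3 = 2*x^2*y has shape L^2 M (L != M), so D-series; mu = 6 gives D_6.

Type D_{6}, Milnor number mu = 6.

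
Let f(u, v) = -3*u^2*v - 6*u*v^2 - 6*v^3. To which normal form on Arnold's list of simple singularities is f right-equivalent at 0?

The Hessian of f at 0 has rank 0. Corank 2; j^3 = -3*v*(u^2 + 2*u*v + 2*v^2) splits into three distinct lines over C (the quadratic factor has nonzero discriminant), so D_4.

D4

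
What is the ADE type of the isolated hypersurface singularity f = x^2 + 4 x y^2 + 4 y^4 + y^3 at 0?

The Hessian of f at 0 has rank 1. Corank 1: A-series; mu = 2 gives A_2.

A_{2}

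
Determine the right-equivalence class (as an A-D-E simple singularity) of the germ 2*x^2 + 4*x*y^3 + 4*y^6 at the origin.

A_5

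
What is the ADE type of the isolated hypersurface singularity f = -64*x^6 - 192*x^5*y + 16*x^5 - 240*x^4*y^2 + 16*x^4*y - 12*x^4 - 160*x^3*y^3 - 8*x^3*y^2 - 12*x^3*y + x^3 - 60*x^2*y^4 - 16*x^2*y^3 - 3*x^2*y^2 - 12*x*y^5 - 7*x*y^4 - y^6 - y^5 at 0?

The Hessian of f at 0 is [[0, 0], [0, 0]] with rank 0, so corank 2. A Groebner basis of the Jacobian ideal J(f) in C{x,y} is {-x^2/16 + x*y^3 + x*y^2/8, x^2/2 - x*y^2 + y^4, x^3, x^2*y - x^2/8 + x*y^2/4}; counting standard monomials gives mu = 8. Corank 2; j^3 = x^3 is a perfect cube, so E-series; the 5-jet and mu = 8 give E_8.

E8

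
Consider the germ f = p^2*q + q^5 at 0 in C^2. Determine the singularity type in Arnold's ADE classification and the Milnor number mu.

Type D6, Milnor number mu = 6.

The Hessian of f at 0 is [[0, 0], [0, 0]] with rank 0, so corank 2. A Groebner basis of the Jacobian ideal J(f) in C{p,q} is {p^2/5 + q^4, p^3, p*q}; counting standard monomials gives mu = 6. Corank 2; j^3 = p^2*q has shape L^2 M (L != M), so D-series; mu = 6 gives D_6.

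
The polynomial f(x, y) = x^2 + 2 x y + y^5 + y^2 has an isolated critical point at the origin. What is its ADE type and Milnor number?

Type A4, Milnor number mu = 4.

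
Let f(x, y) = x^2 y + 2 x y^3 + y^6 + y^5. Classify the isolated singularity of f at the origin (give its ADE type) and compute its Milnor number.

Type D7, Milnor number mu = 7.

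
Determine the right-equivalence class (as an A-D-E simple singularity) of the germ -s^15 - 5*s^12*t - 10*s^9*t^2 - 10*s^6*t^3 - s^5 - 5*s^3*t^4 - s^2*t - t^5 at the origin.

D_{6}

The Hessian of f at 0 has rank 0. Corank 2; j^3 = -s^2*t has shape L^2 M (L != M), so D-series; mu = 6 gives D_6.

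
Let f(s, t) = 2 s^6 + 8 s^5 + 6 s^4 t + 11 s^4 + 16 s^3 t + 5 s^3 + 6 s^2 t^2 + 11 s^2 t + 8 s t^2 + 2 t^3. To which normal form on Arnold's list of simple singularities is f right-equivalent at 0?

D_4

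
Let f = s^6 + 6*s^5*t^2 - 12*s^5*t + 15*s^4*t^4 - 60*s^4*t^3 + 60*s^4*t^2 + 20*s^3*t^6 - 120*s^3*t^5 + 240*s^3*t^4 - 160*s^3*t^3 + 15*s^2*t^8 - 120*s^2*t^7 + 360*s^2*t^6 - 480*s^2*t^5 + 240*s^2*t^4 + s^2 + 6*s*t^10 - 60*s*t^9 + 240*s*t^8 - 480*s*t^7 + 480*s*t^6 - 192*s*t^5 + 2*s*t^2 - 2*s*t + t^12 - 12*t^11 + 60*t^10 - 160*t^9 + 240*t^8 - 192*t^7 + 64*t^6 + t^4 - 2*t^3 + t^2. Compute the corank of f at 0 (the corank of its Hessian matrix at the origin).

1

The Hessian at 0 is [[2, -2], [-2, 2]] of rank 1; hence corank 1.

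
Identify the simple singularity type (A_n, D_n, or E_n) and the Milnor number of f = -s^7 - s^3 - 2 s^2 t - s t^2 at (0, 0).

The Hessian of f at 0 has rank 0. Corank 2; j^3 = -s*(s + t)^2 has shape L^2 M (L != M), so D-series; mu = 8 gives D_8.

Type D8, Milnor number mu = 8.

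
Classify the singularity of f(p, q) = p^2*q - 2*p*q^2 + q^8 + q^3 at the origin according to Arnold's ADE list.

D_{9}

The Hessian of f at 0 is [[0, 0], [0, 0]] with rank 0, so corank 2. A Groebner basis of the Jacobian ideal J(f) in C{p,q} is {p^2/8 + q^7 - q^2/8, p^3 - q^3, p*q - q^2}; counting standard monomials gives mu = 9. Corank 2; j^3 = q*(p - q)^2 has shape L^2 M (L != M), so D-series; mu = 9 gives D_9.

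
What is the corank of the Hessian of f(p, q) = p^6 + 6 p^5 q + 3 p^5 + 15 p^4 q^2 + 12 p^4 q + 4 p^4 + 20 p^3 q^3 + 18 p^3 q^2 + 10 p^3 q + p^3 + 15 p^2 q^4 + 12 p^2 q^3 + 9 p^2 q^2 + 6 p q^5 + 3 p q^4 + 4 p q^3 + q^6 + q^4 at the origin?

2

The Hessian at 0 is [[0, 0], [0, 0]] of rank 0; hence corank 2.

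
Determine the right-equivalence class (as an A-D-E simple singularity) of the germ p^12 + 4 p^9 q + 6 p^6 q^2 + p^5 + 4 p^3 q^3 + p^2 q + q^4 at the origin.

D_{5}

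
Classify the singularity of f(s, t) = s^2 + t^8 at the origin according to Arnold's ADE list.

The Hessian of f at 0 is [[2, 0], [0, 0]] with rank 1, so corank 1. A Groebner basis of the Jacobian ideal J(f) in C{s,t} is {t^7, s}; counting standard monomials gives mu = 7. Corank 1: A-series; mu = 7 gives A_7.

A_7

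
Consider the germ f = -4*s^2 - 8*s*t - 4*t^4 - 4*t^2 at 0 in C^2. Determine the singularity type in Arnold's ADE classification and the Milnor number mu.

Type A_3, Milnor number mu = 3.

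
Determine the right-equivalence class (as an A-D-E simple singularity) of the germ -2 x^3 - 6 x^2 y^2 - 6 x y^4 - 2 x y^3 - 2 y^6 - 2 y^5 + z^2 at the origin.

E7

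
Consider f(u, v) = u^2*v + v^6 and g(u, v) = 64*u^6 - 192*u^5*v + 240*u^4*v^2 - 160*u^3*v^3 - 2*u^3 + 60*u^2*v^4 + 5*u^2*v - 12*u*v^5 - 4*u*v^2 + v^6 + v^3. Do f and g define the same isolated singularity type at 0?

Yes.

The Hessian of f at 0 is [[0, 0], [0, 0]] with rank 0, so corank 2. A Groebner basis of the Jacobian ideal J(f) in C{u,v} is {u^2/6 + v^5, u^3, u*v}; counting standard monomials gives mu = 7. Corank 2; j^3 = u^2*v has shape L^2 M (L != M), so D-series; mu = 7 gives D_7. The Hessian of g at 0 is [[0, 0], [0, 0]] with rank 0, so corank 2. A Groebner basis of the Jacobian ideal J(g) in C{u,v} is {u*v/12 + v^5 - v^2/12, u*v^2 - v^3, u^2 - 3*u*v/2 + v^2/2}; counting standard monomials gives mu = 7. Corank 2; j^3 = -(u - v)^2*(2*u - v) has shape L^2 M (L != M), so D-series; mu = 7 gives D_7. Both have type D_7, hence right-equivalent.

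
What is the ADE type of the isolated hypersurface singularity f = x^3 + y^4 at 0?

The Hessian of f at 0 has rank 0. Corank 2; j^3 = x^3 is a perfect cube, so E-series; the 4-jet and mu = 6 give E_6.

E_{6}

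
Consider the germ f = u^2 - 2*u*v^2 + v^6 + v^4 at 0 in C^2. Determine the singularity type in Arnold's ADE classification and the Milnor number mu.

The Hessian of f at 0 has rank 1. Corank 1: A-series; mu = 5 gives A_5.

Type A_{5}, Milnor number mu = 5.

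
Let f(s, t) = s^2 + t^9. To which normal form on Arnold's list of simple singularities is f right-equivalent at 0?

The Hessian of f at 0 has rank 1. Corank 1: A-series; mu = 8 gives A_8.

A8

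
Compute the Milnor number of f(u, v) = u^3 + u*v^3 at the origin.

7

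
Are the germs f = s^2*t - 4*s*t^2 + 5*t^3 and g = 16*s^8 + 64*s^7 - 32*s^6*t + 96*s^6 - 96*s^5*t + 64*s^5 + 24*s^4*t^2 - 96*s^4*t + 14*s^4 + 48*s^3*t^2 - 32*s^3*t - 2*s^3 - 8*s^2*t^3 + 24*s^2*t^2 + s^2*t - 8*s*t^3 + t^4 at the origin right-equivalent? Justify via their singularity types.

No.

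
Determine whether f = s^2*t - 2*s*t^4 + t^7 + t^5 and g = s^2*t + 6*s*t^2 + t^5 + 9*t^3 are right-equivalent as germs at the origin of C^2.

Yes.

The Hessian of f at 0 has rank 0. Corank 2; j^3 = s^2*t has shape L^2 M (L != M), so D-series; mu = 6 gives D_6. The Hessian of g at 0 has rank 0. Corank 2; j^3 = t*(s + 3*t)^2 has shape L^2 M (L != M), so D-series; mu = 6 gives D_6. Both have type D_6, hence right-equivalent.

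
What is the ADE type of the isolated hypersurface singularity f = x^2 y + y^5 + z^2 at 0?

D6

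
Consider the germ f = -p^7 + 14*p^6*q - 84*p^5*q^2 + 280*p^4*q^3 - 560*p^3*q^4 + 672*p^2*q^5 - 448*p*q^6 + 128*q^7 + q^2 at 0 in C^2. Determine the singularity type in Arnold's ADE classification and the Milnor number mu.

Type A_6, Milnor number mu = 6.

The Hessian of f at 0 has rank 1. Corank 1: A-series; mu = 6 gives A_6.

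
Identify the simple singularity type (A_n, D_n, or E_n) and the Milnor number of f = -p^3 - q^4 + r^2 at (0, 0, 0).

Type E_6, Milnor number mu = 6.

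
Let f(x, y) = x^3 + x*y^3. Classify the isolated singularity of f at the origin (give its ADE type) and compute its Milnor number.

Type E_7, Milnor number mu = 7.

The Hessian of f at 0 has rank 0. Corank 2; j^3 = x^3 is a perfect cube, so E-series; the 4-jet and mu = 7 give E_7.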